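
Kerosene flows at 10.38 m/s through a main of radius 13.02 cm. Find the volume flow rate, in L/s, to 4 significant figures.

Q ≈ 552.8 L/s

Q = A·v = 0.05326 m² × 10.38 m/s = 0.5528 m³/s.
Converting: 0.5528 m³/s × 1000 = 552.8 L/s.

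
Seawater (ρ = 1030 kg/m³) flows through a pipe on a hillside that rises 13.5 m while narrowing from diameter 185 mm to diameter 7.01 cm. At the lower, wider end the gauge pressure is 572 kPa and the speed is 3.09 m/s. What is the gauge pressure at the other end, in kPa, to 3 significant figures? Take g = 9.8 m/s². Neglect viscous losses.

The volume flow rate is constant, so v₂ = (A₁/A₂)v₁ = (269/38.6)·3.09 = 21.5 m/s.
Applying Bernoulli between the two ends and solving for P₂: P₂ = P₁ + ½ρ(v₁² − v₂²) − ρgΔh.
P₂ = 572000 + ½·1030·(3.09² − 21.5²) − 1030·9.8·(+13.5) = 572000 + (-234000) − (136000) = 202000 Pa.

P₂ = 202 kPa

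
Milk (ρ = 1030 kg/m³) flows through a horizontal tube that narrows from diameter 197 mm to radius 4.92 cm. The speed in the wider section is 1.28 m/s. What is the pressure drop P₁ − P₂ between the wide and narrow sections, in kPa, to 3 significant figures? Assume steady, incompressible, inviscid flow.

12.7 kPa

Continuity gives A₁v₁ = A₂v₂, so v₂ = (305 cm²)/(76.0 cm²) × 1.28 m/s = 5.13 m/s.
With no height change, Bernoulli's equation is P₁ + ½ρv₁² = P₂ + ½ρv₂².
P₁ − P₂ = ½·1030·(5.13² − 1.28²) = ½·1030·24.7 = 12700 Pa.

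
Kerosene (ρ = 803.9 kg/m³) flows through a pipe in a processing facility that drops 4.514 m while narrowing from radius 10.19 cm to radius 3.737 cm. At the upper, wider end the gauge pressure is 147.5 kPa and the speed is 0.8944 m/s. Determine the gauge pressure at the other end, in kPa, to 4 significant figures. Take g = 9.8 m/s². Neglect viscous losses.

Mass conservation (A₁v₁ = A₂v₂) gives v₂ = 0.8944 × 326.2/43.87 = 6.650 m/s.
Bernoulli: P₁ + ½ρv₁² + ρg h₁ = P₂ + ½ρv₂² + ρg h₂, so P₂ = P₁ + ½ρ(v₁² − v₂²) − ρg(h₂ − h₁).
P₂ = 147500 + ½·803.9·(0.8944² − 6.650²) − 803.9·9.8·(−4.514) = 147500 + (-17450) − (-35560) = 165600 Pa.

P₂ ≈ 165.6 kPa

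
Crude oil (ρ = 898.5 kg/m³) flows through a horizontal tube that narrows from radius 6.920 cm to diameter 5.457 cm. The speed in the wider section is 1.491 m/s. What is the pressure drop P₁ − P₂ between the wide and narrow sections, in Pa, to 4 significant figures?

Continuity gives A₁v₁ = A₂v₂, so v₂ = (150.4 cm²)/(23.39 cm²) × 1.491 m/s = 9.591 m/s.
The pipe is horizontal, so Bernoulli reduces to P₁ + ½ρv₁² = P₂ + ½ρv₂².
P₁ − P₂ = ½·898.5·(9.591² − 1.491²) = ½·898.5·89.75 = 40320 Pa.

ΔP = 40320 Pa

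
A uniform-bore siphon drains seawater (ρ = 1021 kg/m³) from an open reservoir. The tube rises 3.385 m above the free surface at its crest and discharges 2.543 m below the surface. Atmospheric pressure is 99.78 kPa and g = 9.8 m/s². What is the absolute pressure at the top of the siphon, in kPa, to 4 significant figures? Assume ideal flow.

P_top ≈ 40.47 kPa

Bernoulli surface→outlet gives ½v² = g·h_out, so v = √(2·9.8·2.543) = 7.060 m/s.
The bore is uniform, so the speed at the crest is the same v. Bernoulli surface→crest: P_atm = P_top + ½ρv² + ρg·h_top.
P_top = 99780 − ½·1021·7.060² − 1021·9.8·3.385 = 40470 Pa.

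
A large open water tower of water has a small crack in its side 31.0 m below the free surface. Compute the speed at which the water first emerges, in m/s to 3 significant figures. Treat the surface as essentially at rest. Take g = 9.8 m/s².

v ≈ 24.6 m/s

Torricelli's result v = √(2gh) gives v = √(2·9.8·31.0) = 24.6 m/s.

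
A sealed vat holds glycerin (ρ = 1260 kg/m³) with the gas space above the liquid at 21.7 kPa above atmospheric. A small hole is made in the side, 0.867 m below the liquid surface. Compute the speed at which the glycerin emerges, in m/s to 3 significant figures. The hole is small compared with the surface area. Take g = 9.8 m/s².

v = 7.17 m/s

Take point 1 at the surface (v₁ ≈ 0) and point 2 at the hole (at atmospheric pressure). Bernoulli: P₁ + ρg h = P_atm + ½ρv₂².
With P₁ − P_atm = 21700 Pa, v₂ = √(2gh + 2ΔP/ρ) = √(2·9.8·0.867 + 2·21700/1260) = 7.17 m/s.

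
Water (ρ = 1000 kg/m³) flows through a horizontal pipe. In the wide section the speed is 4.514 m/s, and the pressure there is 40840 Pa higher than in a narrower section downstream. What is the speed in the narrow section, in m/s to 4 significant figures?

Horizontal Bernoulli: P₁ + ½ρv₁² = P₂ + ½ρv₂², so v₂² = v₁² + 2(P₁ − P₂)/ρ.
v₂ = √(4.514² + 2·40840/1000) = √(20.38 + 81.68) = 10.10 m/s.

v₂ ≈ 10.10 m/s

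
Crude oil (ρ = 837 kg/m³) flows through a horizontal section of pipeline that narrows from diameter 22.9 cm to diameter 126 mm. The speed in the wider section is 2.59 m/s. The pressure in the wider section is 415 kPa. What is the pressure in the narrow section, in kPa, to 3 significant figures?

387 kPa

Continuity gives A₁v₁ = A₂v₂, so v₂ = (412 cm²)/(125 cm²) × 2.59 m/s = 8.56 m/s.
Along the horizontal streamline, P + ½ρv² is constant.
P₂ = P₁ − ½ρ(v₂² − v₁²) = 415000 − ½·837·(8.56² − 2.59²) = 415000 − 27800 = 387000 Pa.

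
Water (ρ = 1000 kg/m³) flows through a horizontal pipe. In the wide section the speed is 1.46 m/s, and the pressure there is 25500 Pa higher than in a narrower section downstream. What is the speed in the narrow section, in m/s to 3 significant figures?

Horizontal Bernoulli: P₁ + ½ρv₁² = P₂ + ½ρv₂², so v₂² = v₁² + 2(P₁ − P₂)/ρ.
v₂ = √(1.46² + 2·25500/1000) = √(2.13 + 51.0) = 7.29 m/s.

v₂ = 7.29 m/s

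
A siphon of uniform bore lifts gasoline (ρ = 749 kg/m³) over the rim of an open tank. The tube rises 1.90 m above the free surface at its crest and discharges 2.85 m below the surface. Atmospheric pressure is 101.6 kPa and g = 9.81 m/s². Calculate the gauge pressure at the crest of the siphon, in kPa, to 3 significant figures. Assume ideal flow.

From the surface to the outlet (both open to atmosphere, surface at rest): v = √(2g·h_out) = √(2·9.81·2.85) = 7.48 m/s.
Continuity keeps v the same throughout the tube; from surface to crest, P_atm + 0 = P_top + ½ρv² + ρg·h_top.
P_top = 101600 − ½·749·7.48² − 749·9.81·1.90 = 66700 Pa. So P_gauge = P_top − P_atm = -34900 Pa.

P_gauge = -34.9 kPa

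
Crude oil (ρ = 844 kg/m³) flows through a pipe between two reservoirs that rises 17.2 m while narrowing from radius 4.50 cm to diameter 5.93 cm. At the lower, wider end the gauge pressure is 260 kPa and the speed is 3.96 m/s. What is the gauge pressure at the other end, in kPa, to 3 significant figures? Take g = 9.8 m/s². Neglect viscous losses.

Continuity gives A₁v₁ = A₂v₂, so v₂ = (63.6 cm²)/(27.6 cm²) × 3.96 m/s = 9.12 m/s.
Applying Bernoulli between the two ends and solving for P₂: P₂ = P₁ + ½ρ(v₁² − v₂²) − ρgΔh.
P₂ = 260000 + ½·844·(3.96² − 9.12²) − 844·9.8·(+17.2) = 260000 + (-28500) − (142000) = 89200 Pa.

P₂ ≈ 89.2 kPa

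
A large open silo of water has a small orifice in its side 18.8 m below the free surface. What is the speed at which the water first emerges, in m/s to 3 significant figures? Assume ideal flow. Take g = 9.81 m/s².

19.2 m/s

Bernoulli from surface to hole (P equal, v_surface ≈ 0): v = √(2gh) = √(2×9.81×18.8) = 19.2 m/s.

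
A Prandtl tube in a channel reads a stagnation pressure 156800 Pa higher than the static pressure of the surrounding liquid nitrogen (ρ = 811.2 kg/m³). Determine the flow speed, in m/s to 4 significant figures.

At the stagnation point the flow is brought to rest, so Bernoulli gives P_stag − P_static = ½ρv².
v = √(2ΔP/ρ) = √(2·156800/811.2) = 19.66 m/s.

v ≈ 19.66 m/s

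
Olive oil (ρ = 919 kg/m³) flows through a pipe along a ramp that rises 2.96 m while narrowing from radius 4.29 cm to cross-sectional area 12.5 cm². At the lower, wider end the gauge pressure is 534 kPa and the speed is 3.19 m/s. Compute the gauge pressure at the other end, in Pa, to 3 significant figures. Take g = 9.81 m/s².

412000 Pa

By continuity, v₂ = v₁·A₁/A₂ = 3.19·(57.8/12.5) = 14.8 m/s.
Energy conservation along the streamline gives P₂ = P₁ − ½ρ(v₂² − v₁²) − ρg(h₂ − h₁).
P₂ = 534000 + ½·919·(3.19² − 14.8²) − 919·9.81·(+2.96) = 534000 + (-95400) − (26700) = 412000 Pa.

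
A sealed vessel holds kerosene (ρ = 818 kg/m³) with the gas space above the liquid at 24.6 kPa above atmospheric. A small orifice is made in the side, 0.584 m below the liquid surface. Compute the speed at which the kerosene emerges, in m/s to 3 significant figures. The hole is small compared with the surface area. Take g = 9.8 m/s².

Take point 1 at the surface (v₁ ≈ 0) and point 2 at the hole (at atmospheric pressure). Bernoulli: P₁ + ρg h = P_atm + ½ρv₂².
With P₁ − P_atm = 24600 Pa, v₂ = √(2gh + 2ΔP/ρ) = √(2·9.8·0.584 + 2·24600/818) = 8.46 m/s.

v = 8.46 m/s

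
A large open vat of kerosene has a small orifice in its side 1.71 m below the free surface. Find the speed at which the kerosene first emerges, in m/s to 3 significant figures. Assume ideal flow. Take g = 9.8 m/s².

With the surface at rest and both surface and jet at atmospheric pressure, Bernoulli gives ρg h = ½ρv², so v = √(2gh) = √(2·9.8·1.71) = 5.79 m/s.

v ≈ 5.79 m/s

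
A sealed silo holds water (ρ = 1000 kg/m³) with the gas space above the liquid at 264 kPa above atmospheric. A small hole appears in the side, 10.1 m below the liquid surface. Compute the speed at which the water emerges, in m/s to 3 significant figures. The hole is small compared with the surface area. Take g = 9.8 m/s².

v = 26.9 m/s

Take point 1 at the surface (v₁ ≈ 0) and point 2 at the hole (at atmospheric pressure). Bernoulli: P₁ + ρg h = P_atm + ½ρv₂².
With P₁ − P_atm = 264000 Pa, v₂ = √(2gh + 2ΔP/ρ) = √(2·9.8·10.1 + 2·264000/1000) = 26.9 m/s.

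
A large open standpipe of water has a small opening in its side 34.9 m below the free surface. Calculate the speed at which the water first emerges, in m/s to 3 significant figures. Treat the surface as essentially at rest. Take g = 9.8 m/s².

Torricelli's result v = √(2gh) gives v = √(2·9.8·34.9) = 26.2 m/s.

v = 26.2 m/s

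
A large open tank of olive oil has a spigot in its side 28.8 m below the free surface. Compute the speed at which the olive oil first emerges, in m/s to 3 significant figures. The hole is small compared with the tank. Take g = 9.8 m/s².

v = 23.8 m/s

Torricelli's result v = √(2gh) gives v = √(2·9.8·28.8) = 23.8 m/s.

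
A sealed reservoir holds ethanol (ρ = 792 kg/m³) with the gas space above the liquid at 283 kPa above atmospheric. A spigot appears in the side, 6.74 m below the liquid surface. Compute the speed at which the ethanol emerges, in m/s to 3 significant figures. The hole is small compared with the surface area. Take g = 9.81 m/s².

Take point 1 at the surface (v₁ ≈ 0) and point 2 at the hole (at atmospheric pressure). Bernoulli: P₁ + ρg h = P_atm + ½ρv₂².
With P₁ − P_atm = 283000 Pa, v₂ = √(2gh + 2ΔP/ρ) = √(2·9.81·6.74 + 2·283000/792) = 29.1 m/s.

v = 29.1 m/s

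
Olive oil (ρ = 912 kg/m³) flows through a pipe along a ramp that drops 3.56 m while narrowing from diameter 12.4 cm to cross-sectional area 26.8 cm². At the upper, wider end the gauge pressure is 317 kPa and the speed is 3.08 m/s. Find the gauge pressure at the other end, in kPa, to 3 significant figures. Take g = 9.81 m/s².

P₂ ≈ 265 kPa

The volume flow rate is constant, so v₂ = (A₁/A₂)v₁ = (121/26.8)·3.08 = 13.9 m/s.
Applying Bernoulli between the two ends and solving for P₂: P₂ = P₁ + ½ρ(v₁² − v₂²) − ρgΔh.
P₂ = 317000 + ½·912·(3.08² − 13.9²) − 912·9.81·(−3.56) = 317000 + (-83500) − (-31900) = 265000 Pa.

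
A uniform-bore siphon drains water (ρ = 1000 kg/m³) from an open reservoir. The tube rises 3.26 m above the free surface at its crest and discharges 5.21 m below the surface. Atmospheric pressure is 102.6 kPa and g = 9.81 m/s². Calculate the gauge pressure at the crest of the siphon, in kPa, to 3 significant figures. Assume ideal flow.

The outlet speed comes from Torricelli: v = √(2g·5.21) = 10.1 m/s.
With constant cross-section the crest speed equals v; applying Bernoulli from the surface up to the crest, P_top = P_atm − ½ρv² − ρg·h_top.
P_top = 102600 − ½·1000·10.1² − 1000·9.81·3.26 = 19500 Pa. So P_gauge = P_top − P_atm = -83100 Pa.

P_gauge ≈ -83.1 kPa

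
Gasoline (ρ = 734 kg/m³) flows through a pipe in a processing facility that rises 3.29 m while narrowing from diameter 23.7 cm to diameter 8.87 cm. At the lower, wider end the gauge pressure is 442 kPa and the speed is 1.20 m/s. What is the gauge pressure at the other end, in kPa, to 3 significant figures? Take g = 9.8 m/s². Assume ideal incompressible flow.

P₂ ≈ 392 kPa

The volume flow rate is constant, so v₂ = (A₁/A₂)v₁ = (441/61.8)·1.20 = 8.57 m/s.
Bernoulli: P₁ + ½ρv₁² + ρg h₁ = P₂ + ½ρv₂² + ρg h₂, so P₂ = P₁ + ½ρ(v₁² − v₂²) − ρg(h₂ − h₁).
P₂ = 442000 + ½·734·(1.20² − 8.57²) − 734·9.8·(+3.29) = 442000 + (-26400) − (23700) = 392000 Pa.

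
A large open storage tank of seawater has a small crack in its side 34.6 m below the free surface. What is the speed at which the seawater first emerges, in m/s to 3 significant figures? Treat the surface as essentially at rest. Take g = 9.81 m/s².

26.1 m/s

With the surface at rest and both surface and jet at atmospheric pressure, Bernoulli gives ρg h = ½ρv², so v = √(2gh) = √(2·9.81·34.6) = 26.1 m/s.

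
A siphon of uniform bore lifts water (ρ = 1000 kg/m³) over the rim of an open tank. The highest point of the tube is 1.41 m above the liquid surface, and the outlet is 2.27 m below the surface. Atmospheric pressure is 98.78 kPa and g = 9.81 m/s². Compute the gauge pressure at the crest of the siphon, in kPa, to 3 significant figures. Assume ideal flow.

The outlet speed comes from Torricelli: v = √(2g·2.27) = 6.67 m/s.
Continuity keeps v the same throughout the tube; from surface to crest, P_atm + 0 = P_top + ½ρv² + ρg·h_top.
P_top = 98780 − ½·1000·6.67² − 1000·9.81·1.41 = 62700 Pa. So P_gauge = P_top − P_atm = -36100 Pa.

P_gauge ≈ -36.1 kPa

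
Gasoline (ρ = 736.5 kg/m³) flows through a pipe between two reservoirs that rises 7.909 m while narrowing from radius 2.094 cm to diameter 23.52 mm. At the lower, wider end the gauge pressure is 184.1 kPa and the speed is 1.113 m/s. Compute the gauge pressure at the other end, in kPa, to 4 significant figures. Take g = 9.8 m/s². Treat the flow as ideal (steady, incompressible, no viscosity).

P₂ ≈ 122.9 kPa

By continuity, v₂ = v₁·A₁/A₂ = 1.113·(13.78/4.345) = 3.529 m/s.
Applying Bernoulli between the two ends and solving for P₂: P₂ = P₁ + ½ρ(v₁² − v₂²) − ρgΔh.
P₂ = 184100 + ½·736.5·(1.113² − 3.529²) − 736.5·9.8·(+7.909) = 184100 + (-4130) − (57080) = 122900 Pa.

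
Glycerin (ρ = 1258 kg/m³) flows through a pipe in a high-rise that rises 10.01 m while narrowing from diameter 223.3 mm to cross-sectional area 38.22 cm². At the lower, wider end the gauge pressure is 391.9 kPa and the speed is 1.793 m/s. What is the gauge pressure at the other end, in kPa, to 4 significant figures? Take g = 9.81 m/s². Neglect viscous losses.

P₂ ≈ 58.08 kPa

The volume flow rate is constant, so v₂ = (A₁/A₂)v₁ = (391.6/38.22)·1.793 = 18.37 m/s.
Energy conservation along the streamline gives P₂ = P₁ − ½ρ(v₂² − v₁²) − ρg(h₂ − h₁).
P₂ = 391900 + ½·1258·(1.793² − 18.37²) − 1258·9.81·(+10.01) = 391900 + (-210300) − (123500) = 58080 Pa.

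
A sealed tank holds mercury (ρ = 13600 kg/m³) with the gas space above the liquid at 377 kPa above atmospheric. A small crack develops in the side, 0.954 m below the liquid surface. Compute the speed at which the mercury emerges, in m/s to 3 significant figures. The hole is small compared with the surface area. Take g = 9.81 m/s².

8.61 m/s

Take point 1 at the surface (v₁ ≈ 0) and point 2 at the hole (at atmospheric pressure). Bernoulli: P₁ + ρg h = P_atm + ½ρv₂².
With P₁ − P_atm = 377000 Pa, v₂ = √(2gh + 2ΔP/ρ) = √(2·9.81·0.954 + 2·377000/13600) = 8.61 m/s.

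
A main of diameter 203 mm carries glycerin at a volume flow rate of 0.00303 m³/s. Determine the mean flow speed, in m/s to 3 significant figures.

Q = 0.00303 m³/s = 0.00303 m³/s.
v = Q/A = 0.00303 / 0.0324 = 0.0936 m/s.

v = 0.0936 m/s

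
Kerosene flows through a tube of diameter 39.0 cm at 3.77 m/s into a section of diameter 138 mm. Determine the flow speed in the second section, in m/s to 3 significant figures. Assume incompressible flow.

v₂ = 30.1 m/s

By continuity, v₂ = v₁·A₁/A₂ = 3.77·(1190/150) = 30.1 m/s.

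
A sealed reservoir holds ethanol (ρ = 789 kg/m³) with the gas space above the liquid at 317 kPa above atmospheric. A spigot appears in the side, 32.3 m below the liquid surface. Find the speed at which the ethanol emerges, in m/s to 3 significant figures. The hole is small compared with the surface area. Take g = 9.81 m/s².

Take point 1 at the surface (v₁ ≈ 0) and point 2 at the hole (at atmospheric pressure). Bernoulli: P₁ + ρg h = P_atm + ½ρv₂².
With P₁ − P_atm = 317000 Pa, v₂ = √(2gh + 2ΔP/ρ) = √(2·9.81·32.3 + 2·317000/789) = 37.9 m/s.

v = 37.9 m/s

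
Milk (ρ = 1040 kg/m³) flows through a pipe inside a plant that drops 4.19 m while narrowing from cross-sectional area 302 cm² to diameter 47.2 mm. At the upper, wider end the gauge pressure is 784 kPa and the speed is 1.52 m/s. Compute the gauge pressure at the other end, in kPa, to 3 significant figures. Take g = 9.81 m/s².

P₂ = 470 kPa

By continuity, v₂ = v₁·A₁/A₂ = 1.52·(302/17.5) = 26.2 m/s.
Bernoulli: P₁ + ½ρv₁² + ρg h₁ = P₂ + ½ρv₂² + ρg h₂, so P₂ = P₁ + ½ρ(v₁² − v₂²) − ρg(h₂ − h₁).
P₂ = 784000 + ½·1040·(1.52² − 26.2²) − 1040·9.81·(−4.19) = 784000 + (-357000) − (-42700) = 470000 Pa.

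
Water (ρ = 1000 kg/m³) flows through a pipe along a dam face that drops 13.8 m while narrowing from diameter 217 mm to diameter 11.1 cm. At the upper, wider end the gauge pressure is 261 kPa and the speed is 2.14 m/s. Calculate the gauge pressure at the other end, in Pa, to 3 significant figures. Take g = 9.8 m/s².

Mass conservation (A₁v₁ = A₂v₂) gives v₂ = 2.14 × 370/96.8 = 8.18 m/s.
Applying Bernoulli between the two ends and solving for P₂: P₂ = P₁ + ½ρ(v₁² − v₂²) − ρgΔh.
P₂ = 261000 + ½·1000·(2.14² − 8.18²) − 1000·9.8·(−13.8) = 261000 + (-31200) − (-135000) = 365000 Pa.

P₂ ≈ 365000 Pa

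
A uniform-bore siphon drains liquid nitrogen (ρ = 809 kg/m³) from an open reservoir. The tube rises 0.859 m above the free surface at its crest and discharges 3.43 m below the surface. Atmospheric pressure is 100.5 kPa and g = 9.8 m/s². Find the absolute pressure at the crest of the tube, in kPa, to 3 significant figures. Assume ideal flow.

Bernoulli surface→outlet gives ½v² = g·h_out, so v = √(2·9.8·3.43) = 8.20 m/s.
The bore is uniform, so the speed at the crest is the same v. Bernoulli surface→crest: P_atm = P_top + ½ρv² + ρg·h_top.
P_top = 100500 − ½·809·8.20² − 809·9.8·0.859 = 66500 Pa.

P_top ≈ 66.5 kPa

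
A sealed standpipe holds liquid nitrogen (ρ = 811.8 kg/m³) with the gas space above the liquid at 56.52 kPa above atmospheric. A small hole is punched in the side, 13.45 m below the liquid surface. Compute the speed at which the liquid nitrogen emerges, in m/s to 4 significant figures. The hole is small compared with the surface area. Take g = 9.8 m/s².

v ≈ 20.07 m/s

Take point 1 at the surface (v₁ ≈ 0) and point 2 at the hole (at atmospheric pressure). Bernoulli: P₁ + ρg h = P_atm + ½ρv₂².
With P₁ − P_atm = 56520 Pa, v₂ = √(2gh + 2ΔP/ρ) = √(2·9.8·13.45 + 2·56520/811.8) = 20.07 m/s.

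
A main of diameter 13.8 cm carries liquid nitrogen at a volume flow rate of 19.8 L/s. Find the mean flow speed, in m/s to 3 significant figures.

1.32 m/s

Q = 19.8 L/s = 0.0198 m³/s.
v = Q/A = 0.0198 / 0.0150 = 1.32 m/s.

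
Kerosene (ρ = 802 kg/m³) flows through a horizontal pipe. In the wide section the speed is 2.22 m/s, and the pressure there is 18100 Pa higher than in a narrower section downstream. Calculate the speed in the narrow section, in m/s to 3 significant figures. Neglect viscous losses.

v₂ ≈ 7.08 m/s

Along the level pipe P + ½ρv² is conserved, hence v₂² = v₁² + 2(P₁ − P₂)/ρ.
v₂ = √(2.22² + 2·18100/802) = √(4.93 + 45.1) = 7.08 m/s.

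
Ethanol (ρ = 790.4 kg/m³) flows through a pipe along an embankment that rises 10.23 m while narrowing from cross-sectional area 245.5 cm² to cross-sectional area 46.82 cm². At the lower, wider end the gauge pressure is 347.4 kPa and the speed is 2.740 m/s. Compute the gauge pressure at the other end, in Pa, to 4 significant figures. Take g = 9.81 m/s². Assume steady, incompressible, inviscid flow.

189500 Pa

By continuity, v₂ = v₁·A₁/A₂ = 2.740·(245.5/46.82) = 14.37 m/s.
Bernoulli: P₁ + ½ρv₁² + ρg h₁ = P₂ + ½ρv₂² + ρg h₂, so P₂ = P₁ + ½ρ(v₁² − v₂²) − ρg(h₂ − h₁).
P₂ = 347400 + ½·790.4·(2.740² − 14.37²) − 790.4·9.81·(+10.23) = 347400 + (-78610) − (79320) = 189500 Pa.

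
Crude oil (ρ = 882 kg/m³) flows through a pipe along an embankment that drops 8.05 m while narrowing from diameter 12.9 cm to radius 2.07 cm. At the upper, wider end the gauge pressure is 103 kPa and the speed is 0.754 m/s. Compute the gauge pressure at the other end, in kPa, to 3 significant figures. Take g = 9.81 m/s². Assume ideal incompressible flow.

Continuity gives A₁v₁ = A₂v₂, so v₂ = (131 cm²)/(13.5 cm²) × 0.754 m/s = 7.32 m/s.
Energy conservation along the streamline gives P₂ = P₁ − ½ρ(v₂² − v₁²) − ρg(h₂ − h₁).
P₂ = 103000 + ½·882·(0.754² − 7.32²) − 882·9.81·(−8.05) = 103000 + (-23400) − (-69700) = 149000 Pa.

P₂ = 149 kPa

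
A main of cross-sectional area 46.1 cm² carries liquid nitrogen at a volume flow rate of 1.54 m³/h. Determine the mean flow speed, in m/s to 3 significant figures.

v ≈ 0.0928 m/s

Q = 1.54 m³/h = 0.000428 m³/s.
v = Q/A = 0.000428 / 0.00461 = 0.0928 m/s.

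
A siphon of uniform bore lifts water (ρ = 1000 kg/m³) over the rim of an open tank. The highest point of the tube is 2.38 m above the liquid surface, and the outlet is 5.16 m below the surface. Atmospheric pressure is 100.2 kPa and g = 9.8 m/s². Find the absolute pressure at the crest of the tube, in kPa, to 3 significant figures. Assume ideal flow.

P_top = 26.3 kPa

From the surface to the outlet (both open to atmosphere, surface at rest): v = √(2g·h_out) = √(2·9.8·5.16) = 10.1 m/s.
Continuity keeps v the same throughout the tube; from surface to crest, P_atm + 0 = P_top + ½ρv² + ρg·h_top.
P_top = 100200 − ½·1000·10.1² − 1000·9.8·2.38 = 26300 Pa.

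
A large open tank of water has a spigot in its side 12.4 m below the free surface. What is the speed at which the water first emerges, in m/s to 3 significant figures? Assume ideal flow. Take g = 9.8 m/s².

Bernoulli from surface to hole (P equal, v_surface ≈ 0): v = √(2gh) = √(2×9.8×12.4) = 15.6 m/s.

v ≈ 15.6 m/s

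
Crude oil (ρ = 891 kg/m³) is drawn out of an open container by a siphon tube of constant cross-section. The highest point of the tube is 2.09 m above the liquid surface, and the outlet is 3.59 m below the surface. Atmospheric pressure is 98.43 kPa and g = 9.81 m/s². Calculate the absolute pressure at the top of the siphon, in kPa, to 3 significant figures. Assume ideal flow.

48.8 kPa

From the surface to the outlet (both open to atmosphere, surface at rest): v = √(2g·h_out) = √(2·9.81·3.59) = 8.39 m/s.
Continuity keeps v the same throughout the tube; from surface to crest, P_atm + 0 = P_top + ½ρv² + ρg·h_top.
P_top = 98430 − ½·891·8.39² − 891·9.81·2.09 = 48800 Pa.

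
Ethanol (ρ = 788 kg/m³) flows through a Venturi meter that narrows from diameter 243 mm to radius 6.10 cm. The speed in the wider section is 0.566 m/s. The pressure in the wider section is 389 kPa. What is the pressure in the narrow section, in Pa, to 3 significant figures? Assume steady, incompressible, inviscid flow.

P₂ = 387000 Pa

Mass conservation (A₁v₁ = A₂v₂) gives v₂ = 0.566 × 464/117 = 2.25 m/s.
Along the horizontal streamline, P + ½ρv² is constant.
P₂ = P₁ − ½ρ(v₂² − v₁²) = 389000 − ½·788·(2.25² − 0.566²) = 389000 − 1860 = 387000 Pa.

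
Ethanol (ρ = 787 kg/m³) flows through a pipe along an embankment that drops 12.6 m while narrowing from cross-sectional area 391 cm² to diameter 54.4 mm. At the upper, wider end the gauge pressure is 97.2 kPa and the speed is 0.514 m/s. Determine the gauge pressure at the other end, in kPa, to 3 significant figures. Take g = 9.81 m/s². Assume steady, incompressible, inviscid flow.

P₂ = 165 kPa

The volume flow rate is constant, so v₂ = (A₁/A₂)v₁ = (391/23.2)·0.514 = 8.65 m/s.
Applying Bernoulli between the two ends and solving for P₂: P₂ = P₁ + ½ρ(v₁² − v₂²) − ρgΔh.
P₂ = 97200 + ½·787·(0.514² − 8.65²) − 787·9.81·(−12.6) = 97200 + (-29300) − (-97300) = 165000 Pa.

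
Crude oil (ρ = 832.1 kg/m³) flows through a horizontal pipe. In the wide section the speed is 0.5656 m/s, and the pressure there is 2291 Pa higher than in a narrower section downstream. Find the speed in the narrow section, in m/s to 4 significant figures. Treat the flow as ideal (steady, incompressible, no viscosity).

Horizontal Bernoulli: P₁ + ½ρv₁² = P₂ + ½ρv₂², so v₂² = v₁² + 2(P₁ − P₂)/ρ.
v₂ = √(0.5656² + 2·2291/832.1) = √(0.3199 + 5.507) = 2.414 m/s.

v₂ ≈ 2.414 m/s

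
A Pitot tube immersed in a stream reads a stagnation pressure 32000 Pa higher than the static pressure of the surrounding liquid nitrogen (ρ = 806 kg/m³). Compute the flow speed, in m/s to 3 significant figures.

Bernoulli between the free stream and the stagnation point: ½ρv² = P_stag − P_static.
v = √(2ΔP/ρ) = √(2·32000/806) = 8.91 m/s.

8.91 m/s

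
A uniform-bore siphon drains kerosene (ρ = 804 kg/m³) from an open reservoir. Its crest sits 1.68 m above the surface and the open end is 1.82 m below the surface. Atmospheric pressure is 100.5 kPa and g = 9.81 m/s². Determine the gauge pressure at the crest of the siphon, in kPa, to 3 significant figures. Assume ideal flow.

P_gauge ≈ -27.6 kPa

The outlet speed comes from Torricelli: v = √(2g·1.82) = 5.98 m/s.
Continuity keeps v the same throughout the tube; from surface to crest, P_atm + 0 = P_top + ½ρv² + ρg·h_top.
P_top = 100500 − ½·804·5.98² − 804·9.81·1.68 = 72900 Pa. So P_gauge = P_top − P_atm = -27600 Pa.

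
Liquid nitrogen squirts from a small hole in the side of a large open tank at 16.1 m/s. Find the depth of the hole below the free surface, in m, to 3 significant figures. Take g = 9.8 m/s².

For a small hole in a large open tank, ½v² = gh, giving h = v²/(2g).
h = 16.1²/(2·9.8) = 259/19.60 = 13.2 m.

h = 13.2 m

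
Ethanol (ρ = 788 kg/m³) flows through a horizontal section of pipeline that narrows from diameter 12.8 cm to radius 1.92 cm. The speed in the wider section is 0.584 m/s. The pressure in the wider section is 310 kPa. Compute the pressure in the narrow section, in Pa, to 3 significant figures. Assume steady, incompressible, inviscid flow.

Mass conservation (A₁v₁ = A₂v₂) gives v₂ = 0.584 × 129/11.6 = 6.49 m/s.
The pipe is horizontal, so Bernoulli reduces to P₁ + ½ρv₁² = P₂ + ½ρv₂².
P₂ = P₁ − ½ρ(v₂² − v₁²) = 310000 − ½·788·(6.49² − 0.584²) = 310000 − 16500 = 294000 Pa.

P₂ = 294000 Pa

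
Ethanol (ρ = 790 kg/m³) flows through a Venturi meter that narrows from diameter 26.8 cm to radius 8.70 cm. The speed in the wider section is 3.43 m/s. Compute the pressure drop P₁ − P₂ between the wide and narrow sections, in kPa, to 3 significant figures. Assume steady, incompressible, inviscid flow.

ΔP = 21.5 kPa

Mass conservation (A₁v₁ = A₂v₂) gives v₂ = 3.43 × 564/238 = 8.14 m/s.
With no height change, Bernoulli's equation is P₁ + ½ρv₁² = P₂ + ½ρv₂².
P₁ − P₂ = ½·790·(8.14² − 3.43²) = ½·790·54.4 = 21500 Pa.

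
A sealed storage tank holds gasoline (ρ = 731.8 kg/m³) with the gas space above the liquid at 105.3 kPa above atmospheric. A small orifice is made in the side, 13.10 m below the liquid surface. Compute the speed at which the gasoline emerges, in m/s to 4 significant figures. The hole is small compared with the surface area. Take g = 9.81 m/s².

Take point 1 at the surface (v₁ ≈ 0) and point 2 at the hole (at atmospheric pressure). Bernoulli: P₁ + ρg h = P_atm + ½ρv₂².
With P₁ − P_atm = 105300 Pa, v₂ = √(2gh + 2ΔP/ρ) = √(2·9.81·13.10 + 2·105300/731.8) = 23.34 m/s.

v ≈ 23.34 m/s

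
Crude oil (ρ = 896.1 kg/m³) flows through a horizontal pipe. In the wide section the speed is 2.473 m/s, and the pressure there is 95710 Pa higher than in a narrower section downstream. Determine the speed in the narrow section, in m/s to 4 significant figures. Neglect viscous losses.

With h₁ = h₂, rearranging Bernoulli gives v₂ = √(v₁² + 2ΔP/ρ).
v₂ = √(2.473² + 2·95710/896.1) = √(6.116 + 213.6) = 14.82 m/s.

v₂ ≈ 14.82 m/s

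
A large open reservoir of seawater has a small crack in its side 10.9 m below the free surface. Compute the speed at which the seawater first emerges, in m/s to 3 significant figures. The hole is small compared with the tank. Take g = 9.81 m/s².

v = 14.6 m/s

Bernoulli from surface to hole (P equal, v_surface ≈ 0): v = √(2gh) = √(2×9.81×10.9) = 14.6 m/s.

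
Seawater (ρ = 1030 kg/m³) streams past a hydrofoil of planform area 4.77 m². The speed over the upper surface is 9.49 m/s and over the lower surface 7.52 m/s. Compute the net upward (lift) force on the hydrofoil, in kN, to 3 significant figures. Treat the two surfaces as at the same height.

From P + ½ρv² = const at equal height, P_low − P_up = ½ρ(v_up² − v_low²).
ΔP = ½·1030·(9.49² − 7.52²) = 17300 Pa.
Lift = ΔP · A = 17300 × 4.77 = 82300 N.

F = 82.3 kN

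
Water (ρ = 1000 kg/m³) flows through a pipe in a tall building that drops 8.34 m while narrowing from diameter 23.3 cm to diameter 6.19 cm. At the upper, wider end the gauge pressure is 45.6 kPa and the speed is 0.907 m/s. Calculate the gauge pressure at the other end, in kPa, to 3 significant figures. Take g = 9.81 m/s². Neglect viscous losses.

45.3 kPa

By continuity, v₂ = v₁·A₁/A₂ = 0.907·(426/30.1) = 12.9 m/s.
Bernoulli: P₁ + ½ρv₁² + ρg h₁ = P₂ + ½ρv₂² + ρg h₂, so P₂ = P₁ + ½ρ(v₁² − v₂²) − ρg(h₂ − h₁).
P₂ = 45600 + ½·1000·(0.907² − 12.9²) − 1000·9.81·(−8.34) = 45600 + (-82200) − (-81800) = 45300 Pa.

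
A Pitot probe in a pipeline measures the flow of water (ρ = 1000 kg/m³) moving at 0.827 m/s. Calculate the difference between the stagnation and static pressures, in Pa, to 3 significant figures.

ΔP = 342 Pa

The dynamic pressure equals the rise in static pressure at the stagnation point: ΔP = ½ρv².
ΔP = ½·1000·0.827² = 342 Pa.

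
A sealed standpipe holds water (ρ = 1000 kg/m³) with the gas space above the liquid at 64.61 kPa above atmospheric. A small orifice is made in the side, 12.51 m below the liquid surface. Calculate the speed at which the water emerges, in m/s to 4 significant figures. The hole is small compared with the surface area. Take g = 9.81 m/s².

v ≈ 19.36 m/s

Take point 1 at the surface (v₁ ≈ 0) and point 2 at the hole (at atmospheric pressure). Bernoulli: P₁ + ρg h = P_atm + ½ρv₂².
With P₁ − P_atm = 64610 Pa, v₂ = √(2gh + 2ΔP/ρ) = √(2·9.81·12.51 + 2·64610/1000) = 19.36 m/s.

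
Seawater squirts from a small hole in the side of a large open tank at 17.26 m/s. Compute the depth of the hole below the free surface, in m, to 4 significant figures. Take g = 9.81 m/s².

Torricelli: v = √(2gh), so h = v²/(2g).
h = 17.26²/(2·9.81) = 297.9/19.62 = 15.18 m.

h = 15.18 m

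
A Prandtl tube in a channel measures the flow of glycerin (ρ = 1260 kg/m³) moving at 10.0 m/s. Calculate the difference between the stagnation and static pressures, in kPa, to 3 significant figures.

At the stagnation point the flow is brought to rest, so Bernoulli gives P_stag − P_static = ½ρv².
ΔP = ½·1260·10.0² = 63000 Pa.

ΔP ≈ 63.0 kPa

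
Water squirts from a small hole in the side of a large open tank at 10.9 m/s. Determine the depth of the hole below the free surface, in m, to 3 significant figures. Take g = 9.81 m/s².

Inverting v = √(2gh) gives h = v² / 2g.
h = 10.9²/(2·9.81) = 119/19.62 = 6.06 m.

h ≈ 6.06 m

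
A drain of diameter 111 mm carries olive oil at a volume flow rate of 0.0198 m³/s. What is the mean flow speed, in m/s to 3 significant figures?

v ≈ 2.05 m/s

Q = 0.0198 m³/s = 0.0198 m³/s.
v = Q/A = 0.0198 / 0.00968 = 2.05 m/s.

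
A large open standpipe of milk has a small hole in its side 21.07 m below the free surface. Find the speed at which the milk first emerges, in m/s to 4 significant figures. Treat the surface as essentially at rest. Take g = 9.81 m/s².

v = 20.33 m/s

With the surface at rest and both surface and jet at atmospheric pressure, Bernoulli gives ρg h = ½ρv², so v = √(2gh) = √(2·9.81·21.07) = 20.33 m/s.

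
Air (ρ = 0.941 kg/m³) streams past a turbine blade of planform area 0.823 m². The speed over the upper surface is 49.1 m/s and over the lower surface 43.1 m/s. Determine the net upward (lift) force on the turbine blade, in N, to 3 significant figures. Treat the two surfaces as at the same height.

The faster flow above has the lower pressure; Bernoulli (same height) gives ΔP = ½ρ(v_up² − v_low²).
ΔP = ½·0.941·(49.1² − 43.1²) = 260 Pa.
Lift = ΔP · A = 260 × 0.823 = 214 N.

F ≈ 214 N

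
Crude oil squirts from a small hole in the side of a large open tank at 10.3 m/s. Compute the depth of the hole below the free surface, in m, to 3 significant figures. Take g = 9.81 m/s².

Inverting v = √(2gh) gives h = v² / 2g.
h = 10.3²/(2·9.81) = 106/19.62 = 5.41 m.

h ≈ 5.41 m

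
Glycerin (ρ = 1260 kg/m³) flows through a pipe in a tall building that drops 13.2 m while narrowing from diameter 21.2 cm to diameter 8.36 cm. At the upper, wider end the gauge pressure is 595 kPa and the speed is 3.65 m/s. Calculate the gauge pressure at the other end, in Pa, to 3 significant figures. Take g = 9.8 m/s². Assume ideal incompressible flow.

419000 Pa

By continuity, v₂ = v₁·A₁/A₂ = 3.65·(353/54.9) = 23.5 m/s.
Bernoulli: P₁ + ½ρv₁² + ρg h₁ = P₂ + ½ρv₂² + ρg h₂, so P₂ = P₁ + ½ρ(v₁² − v₂²) − ρg(h₂ − h₁).
P₂ = 595000 + ½·1260·(3.65² − 23.5²) − 1260·9.8·(−13.2) = 595000 + (-339000) − (-163000) = 419000 Pa.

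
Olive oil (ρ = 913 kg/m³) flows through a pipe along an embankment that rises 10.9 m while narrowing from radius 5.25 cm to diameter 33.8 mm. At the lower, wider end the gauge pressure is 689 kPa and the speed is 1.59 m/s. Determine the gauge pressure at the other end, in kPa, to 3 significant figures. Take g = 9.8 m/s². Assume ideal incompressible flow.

The volume flow rate is constant, so v₂ = (A₁/A₂)v₁ = (86.6/8.97)·1.59 = 15.3 m/s.
Applying Bernoulli between the two ends and solving for P₂: P₂ = P₁ + ½ρ(v₁² − v₂²) − ρgΔh.
P₂ = 689000 + ½·913·(1.59² − 15.3²) − 913·9.8·(+10.9) = 689000 + (-106000) − (97500) = 485000 Pa.

P₂ = 485 kPa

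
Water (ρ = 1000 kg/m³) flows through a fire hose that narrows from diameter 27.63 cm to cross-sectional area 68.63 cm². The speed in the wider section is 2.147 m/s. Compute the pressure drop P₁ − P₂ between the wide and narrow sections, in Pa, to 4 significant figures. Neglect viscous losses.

173600 Pa

By continuity, v₂ = v₁·A₁/A₂ = 2.147·(599.6/68.63) = 18.76 m/s.
With no height change, Bernoulli's equation is P₁ + ½ρv₁² = P₂ + ½ρv₂².
P₁ − P₂ = ½·1000·(18.76² − 2.147²) = ½·1000·347.2 = 173600 Pa.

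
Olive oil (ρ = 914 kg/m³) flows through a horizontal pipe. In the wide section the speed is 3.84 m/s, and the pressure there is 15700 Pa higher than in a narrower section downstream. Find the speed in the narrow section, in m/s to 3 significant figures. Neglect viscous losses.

With h₁ = h₂, rearranging Bernoulli gives v₂ = √(v₁² + 2ΔP/ρ).
v₂ = √(3.84² + 2·15700/914) = √(14.7 + 34.4) = 7.01 m/s.

v₂ ≈ 7.01 m/s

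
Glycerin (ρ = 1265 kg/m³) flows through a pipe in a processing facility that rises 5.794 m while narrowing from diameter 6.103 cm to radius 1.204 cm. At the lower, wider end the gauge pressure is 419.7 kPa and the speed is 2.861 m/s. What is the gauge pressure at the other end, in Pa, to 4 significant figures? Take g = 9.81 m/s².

The volume flow rate is constant, so v₂ = (A₁/A₂)v₁ = (29.25/4.554)·2.861 = 18.38 m/s.
Bernoulli: P₁ + ½ρv₁² + ρg h₁ = P₂ + ½ρv₂² + ρg h₂, so P₂ = P₁ + ½ρ(v₁² − v₂²) − ρg(h₂ − h₁).
P₂ = 419700 + ½·1265·(2.861² − 18.38²) − 1265·9.81·(+5.794) = 419700 + (-208400) − (71900) = 139400 Pa.

139400 Pa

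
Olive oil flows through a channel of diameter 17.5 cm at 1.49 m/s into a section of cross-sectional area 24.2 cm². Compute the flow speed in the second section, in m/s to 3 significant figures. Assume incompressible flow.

Mass conservation (A₁v₁ = A₂v₂) gives v₂ = 1.49 × 241/24.2 = 14.8 m/s.

v₂ = 14.8 m/s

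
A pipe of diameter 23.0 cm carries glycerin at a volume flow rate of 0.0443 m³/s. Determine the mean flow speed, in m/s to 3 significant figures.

Q = 0.0443 m³/s = 0.0443 m³/s.
v = Q/A = 0.0443 / 0.0415 = 1.07 m/s.

1.07 m/s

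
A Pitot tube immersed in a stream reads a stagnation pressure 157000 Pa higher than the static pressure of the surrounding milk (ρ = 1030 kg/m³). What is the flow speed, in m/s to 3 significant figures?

Bernoulli between the free stream and the stagnation point: ½ρv² = P_stag − P_static.
v = √(2ΔP/ρ) = √(2·157000/1030) = 17.5 m/s.

v ≈ 17.5 m/s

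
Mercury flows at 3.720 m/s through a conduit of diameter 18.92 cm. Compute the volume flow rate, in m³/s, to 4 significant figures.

Q = A·v = 0.02811 m² × 3.720 m/s = 0.1046 m³/s.

Q = 0.1046 m³/s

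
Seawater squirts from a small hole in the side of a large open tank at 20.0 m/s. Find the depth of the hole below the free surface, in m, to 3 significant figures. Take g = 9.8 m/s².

Inverting v = √(2gh) gives h = v² / 2g.
h = 20.0²/(2·9.8) = 400/19.60 = 20.4 m.

h ≈ 20.4 m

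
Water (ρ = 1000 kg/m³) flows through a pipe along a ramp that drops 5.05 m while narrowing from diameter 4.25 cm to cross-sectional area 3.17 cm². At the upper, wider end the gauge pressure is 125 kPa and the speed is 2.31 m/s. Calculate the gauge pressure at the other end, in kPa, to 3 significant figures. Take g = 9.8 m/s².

Continuity gives A₁v₁ = A₂v₂, so v₂ = (14.2 cm²)/(3.17 cm²) × 2.31 m/s = 10.3 m/s.
Applying Bernoulli between the two ends and solving for P₂: P₂ = P₁ + ½ρ(v₁² − v₂²) − ρgΔh.
P₂ = 125000 + ½·1000·(2.31² − 10.3²) − 1000·9.8·(−5.05) = 125000 + (-50800) − (-49500) = 124000 Pa.

124 kPa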